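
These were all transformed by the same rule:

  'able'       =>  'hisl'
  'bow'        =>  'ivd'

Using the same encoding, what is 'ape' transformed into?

hwl

Compare letters: a→h is +7, b→i is +7, l→s is +7 — a constant shift. It's a constant shift of +7 (ROT7).
For ape: a+7=h, p+7=w, e+7=l.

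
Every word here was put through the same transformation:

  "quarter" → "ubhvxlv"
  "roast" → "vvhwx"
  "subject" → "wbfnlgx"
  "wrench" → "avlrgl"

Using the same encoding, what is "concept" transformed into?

The shift depends on letter class: consonant q→u is +4, but vowel u→b is +7. Vowels shift forward by 7 and consonants shift forward by 4.
Applying it to concept: c(cons)+4=g, o(vowel)+7=v, n(cons)+4=r, c(cons)+4=g, e(vowel)+7=l, p(cons)+4=t, t(cons)+4=x.

gvrgltx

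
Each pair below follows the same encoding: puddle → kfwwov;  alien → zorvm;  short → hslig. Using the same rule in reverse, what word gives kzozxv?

Each pair mirrors across the alphabet (p↔k, u↔f, d↔w): positions sum to 25. Letters are reflected about the middle of the alphabet (position → 25−position): Atbash.
Decoding kzozxv: k↔p, z↔a, o↔l, z↔a, x↔c, v↔e.

palace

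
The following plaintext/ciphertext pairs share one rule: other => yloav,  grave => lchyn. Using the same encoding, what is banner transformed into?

Read the word backwards and shift each letter +7.
For banner: reverse → rennab; then shift: r+7=y, e+7=l, n+7=u, n+7=u, a+7=h, b+7=i.

yluuhi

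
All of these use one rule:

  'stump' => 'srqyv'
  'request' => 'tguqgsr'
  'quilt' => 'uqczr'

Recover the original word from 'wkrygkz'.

s(18)→s(18) and t(19)→r(17) fit y≡25x+10 (mod 26); the inverse of 25 mod 26 is 25. Each letter's alphabet position (a=0..z=25) is mapped through 25·x+10 mod 26 — an affine cipher.
Reversing it on wkrygkz: w(22)→25·(22−10)≡14=o; k(10)→25·(10−10)≡0=a; r(17)→25·(17−10)≡19=t; y(24)→25·(24−10)≡12=m; g(6)→25·(6−10)≡4=e; k(10)→25·(10−10)≡0=a; z(25)→25·(25−10)≡11=l (all mod 26).

oatmeal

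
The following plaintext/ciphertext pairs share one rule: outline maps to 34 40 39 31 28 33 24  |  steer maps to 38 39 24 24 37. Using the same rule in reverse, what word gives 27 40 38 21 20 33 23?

husband

Each letter is replaced by its alphabet position (a=1..z=26) + 19.
Decoding 27 40 38 21 20 33 23: 27→(27−19)÷1=8=h, 40→(40−19)÷1=21=u, 38→(38−19)÷1=19=s, 21→(21−19)÷1=2=b, 20→(20−19)÷1=1=a, 33→(33−19)÷1=14=n, 23→(23−19)÷1=4=d.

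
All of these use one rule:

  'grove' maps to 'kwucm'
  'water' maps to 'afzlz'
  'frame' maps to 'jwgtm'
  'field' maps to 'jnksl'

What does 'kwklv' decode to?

Letter i (0-indexed) is shifted by i+4, so successive shifts are 4, 5, 6, ….
Decoding kwklv: k−4=g, w−5=r, k−6=e, l−7=e, v−8=n.

green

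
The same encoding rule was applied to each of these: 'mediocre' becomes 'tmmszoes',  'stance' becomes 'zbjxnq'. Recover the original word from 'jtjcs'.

In mediocre: m→t is +7, e→m is +8, d→m is +9, i→s is +10 — the shift increases by 1 each position. Letter i (0-indexed) is shifted by i+7, so successive shifts are 7, 8, 9, ….
Undoing it on jtjcs: j−7=c, t−8=l, j−9=a, c−10=s, s−11=h.

clash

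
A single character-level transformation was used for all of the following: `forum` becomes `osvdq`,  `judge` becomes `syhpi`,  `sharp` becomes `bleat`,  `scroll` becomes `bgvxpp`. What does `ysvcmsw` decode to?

portion

A repeating key of period 3 is used — shifts +9, +4, +4 over and over.
Undoing it on ysvcmsw: y−9=p, s−4=o, v−4=r, c−9=t, m−4=i, s−4=o, w−9=n.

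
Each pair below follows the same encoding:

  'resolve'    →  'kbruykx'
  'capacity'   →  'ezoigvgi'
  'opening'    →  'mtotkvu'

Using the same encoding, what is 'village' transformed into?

Two steps: reverse the string, then apply a Caesar shift of +6.
On village: reverse → egalliv; then shift: e+6=k, g+6=m, a+6=g, l+6=r, l+6=r, i+6=o, v+6=b.

kmgrrob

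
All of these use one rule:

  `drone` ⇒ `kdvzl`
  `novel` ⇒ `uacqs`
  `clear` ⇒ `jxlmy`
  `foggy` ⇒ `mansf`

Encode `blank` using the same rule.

The shifts repeat in a cycle of length 2: positions 0,1,… shift by +7, +12, then the pattern repeats.
On blank: b+7=i, l+12=x, a+7=h, n+12=z, k+7=r.

ixhzr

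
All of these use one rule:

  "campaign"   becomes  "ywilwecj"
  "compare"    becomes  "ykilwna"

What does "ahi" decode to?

elm

Compare letters: c→y is +22, a→w is +22, m→i is +22 — a constant shift. It's a constant shift of +22 (ROT22).
Undoing it on ahi: a−22=e, h−22=l, i−22=m.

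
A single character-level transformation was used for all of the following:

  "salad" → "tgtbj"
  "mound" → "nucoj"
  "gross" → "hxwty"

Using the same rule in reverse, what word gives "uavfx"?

It's a Vigenère-style cipher with numeric key [1,6,8]: position i shifts by key[i mod 3].
Decoding uavfx: u−1=t, a−6=u, v−8=n, f−1=e, x−6=r.

tuner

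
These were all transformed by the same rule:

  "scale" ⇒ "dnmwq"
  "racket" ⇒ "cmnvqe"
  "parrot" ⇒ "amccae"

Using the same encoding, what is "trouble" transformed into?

ecagmwq

The shift depends on letter class: consonant s→d is +11, but vowel a→m is +12. The rule splits by letter class: vowels +12, consonants +11.
For trouble: t(cons)+11=e, r(cons)+11=c, o(vowel)+12=a, u(vowel)+12=g, b(cons)+11=m, l(cons)+11=w, e(vowel)+12=q.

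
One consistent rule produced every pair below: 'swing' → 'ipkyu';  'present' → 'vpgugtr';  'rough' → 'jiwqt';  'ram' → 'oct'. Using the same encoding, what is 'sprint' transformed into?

vpktru

The word is reversed, then every letter is shifted forward by 2.
On sprint: reverse → tnirps; then shift: t+2=v, n+2=p, i+2=k, r+2=t, p+2=r, s+2=u.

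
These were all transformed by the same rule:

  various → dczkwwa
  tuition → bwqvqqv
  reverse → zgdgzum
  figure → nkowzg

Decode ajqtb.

Shifts by position in various: pos 0: v→d (+8), pos 1: a→c (+2), pos 2: r→z (+8), pos 3: i→k (+2) — repeating every 2. The shifts repeat in a cycle of length 2: positions 0,1,… shift by +8, +2, then the pattern repeats.
Decoding ajqtb: a−8=s, j−2=h, q−8=i, t−2=r, b−8=t.

shirt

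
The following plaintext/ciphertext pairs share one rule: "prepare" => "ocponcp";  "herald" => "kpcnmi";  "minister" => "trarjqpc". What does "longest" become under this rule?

p(15)→o(14) and r(17)→c(2) fit y≡7x+13 (mod 26); the inverse of 7 mod 26 is 15. Treating letters as 0–25, the rule is x ↦ 7x + 13 (mod 26).
On longest: l(11)→7·11+13≡12=m; o(14)→7·14+13≡7=h; n(13)→7·13+13≡0=a; g(6)→7·6+13≡3=d; e(4)→7·4+13≡15=p; s(18)→7·18+13≡9=j; t(19)→7·19+13≡16=q (all mod 26).

mhadpjq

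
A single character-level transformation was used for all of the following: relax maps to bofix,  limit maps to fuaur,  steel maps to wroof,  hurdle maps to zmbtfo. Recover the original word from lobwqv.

person

r(17)→b(1) and e(4)→o(14) fit y≡21x+8 (mod 26); the inverse of 21 mod 26 is 5. Treating letters as 0–25, the rule is x ↦ 21x + 8 (mod 26).
Undoing it on lobwqv: l(11)→5·(11−8)≡15=p; o(14)→5·(14−8)≡4=e; b(1)→5·(1−8)≡17=r; w(22)→5·(22−8)≡18=s; q(16)→5·(16−8)≡14=o; v(21)→5·(21−8)≡13=n (all mod 26).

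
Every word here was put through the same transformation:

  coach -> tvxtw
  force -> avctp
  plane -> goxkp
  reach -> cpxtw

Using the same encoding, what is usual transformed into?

c(2)→t(19) and o(14)→v(21) fit y≡11x+23 (mod 26); the inverse of 11 mod 26 is 19. Treating letters as 0–25, the rule is x ↦ 11x + 23 (mod 26).
On usual: u(20)→11·20+23≡9=j; s(18)→11·18+23≡13=n; u(20)→11·20+23≡9=j; a(0)→11·0+23≡23=x; l(11)→11·11+23≡14=o (all mod 26).

jnjxo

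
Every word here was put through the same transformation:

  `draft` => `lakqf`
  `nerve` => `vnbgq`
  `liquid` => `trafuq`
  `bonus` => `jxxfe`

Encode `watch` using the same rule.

ejdnt

In draft: d→l is +8, r→a is +9, a→k is +10, f→q is +11 — the shift increases by 1 each position. Each letter shifts forward by (position + 8), i.e. 8, 9, 10, … — the shift grows by one for each successive letter.
For watch: w+8=e, a+9=j, t+10=d, c+11=n, h+12=t.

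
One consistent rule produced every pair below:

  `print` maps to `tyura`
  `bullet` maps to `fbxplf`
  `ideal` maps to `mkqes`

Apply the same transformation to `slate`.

Shifts by position in print: pos 0: p→t (+4), pos 1: r→y (+7), pos 2: i→u (+12), pos 3: n→r (+4), pos 4: t→a (+7) — repeating every 3. A repeating key of period 3 is used — shifts +4, +7, +12 over and over.
Applying it to slate: s+4=w, l+7=s, a+12=m, t+4=x, e+7=l.

wsmxl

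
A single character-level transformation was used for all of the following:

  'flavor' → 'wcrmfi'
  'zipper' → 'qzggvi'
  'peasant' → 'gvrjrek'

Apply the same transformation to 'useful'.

Every letter moves 17 places later in the alphabet, wrapping around z→a.
Applying it to useful: u+17=l, s+17=j, e+17=v, f+17=w, u+17=l, l+17=c.

ljvwlc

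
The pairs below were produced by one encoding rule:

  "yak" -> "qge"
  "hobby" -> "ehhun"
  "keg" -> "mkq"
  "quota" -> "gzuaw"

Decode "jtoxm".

The output letters match the input read backwards, each shifted +6: yak reversed is kay. The word is reversed, then every letter is shifted forward by 6.
Undoing it on jtoxm: shift back: j−6=d, t−6=n, o−6=i, x−6=r, m−6=g → dnirg; then reverse → grind.

grind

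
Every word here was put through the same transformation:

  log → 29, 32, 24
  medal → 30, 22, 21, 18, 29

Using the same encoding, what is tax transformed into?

l is letter #12 and maps to 29: an offset of 17. Letters become their 1-based position plus 17 (so a→18, b→19, …).
Applying it to tax: t=20→37, a=1→18, x=24→41.

37, 18, 41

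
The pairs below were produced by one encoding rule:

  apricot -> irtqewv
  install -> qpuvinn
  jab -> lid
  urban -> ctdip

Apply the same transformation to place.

The shift depends on letter class: consonant p→r is +2, but vowel a→i is +8. Two shifts are in play — +8 for a/e/i/o/u, +2 for every other letter.
For place: p(cons)+2=r, l(cons)+2=n, a(vowel)+8=i, c(cons)+2=e, e(vowel)+8=m.

rniem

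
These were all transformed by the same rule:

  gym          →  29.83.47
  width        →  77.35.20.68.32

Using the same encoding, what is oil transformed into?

53.35.44

g(#7)→29 and y(#25)→83: differences scale by 3, so n = 3·pos + 8. The formula is n = 3×(alphabet index, a=1) + 8.
Applying it to oil: o=15→53, i=9→35, l=12→44.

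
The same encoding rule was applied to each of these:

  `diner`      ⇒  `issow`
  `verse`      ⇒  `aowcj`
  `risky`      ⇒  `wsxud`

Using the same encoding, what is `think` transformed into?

Shifts by position in diner: pos 0: d→i (+5), pos 1: i→s (+10), pos 2: n→s (+5), pos 3: e→o (+10) — repeating every 2. It's a Vigenère-style cipher with numeric key [5,10]: position i shifts by key[i mod 2].
For think: t+5=y, h+10=r, i+5=n, n+10=x, k+5=p.

yrnxp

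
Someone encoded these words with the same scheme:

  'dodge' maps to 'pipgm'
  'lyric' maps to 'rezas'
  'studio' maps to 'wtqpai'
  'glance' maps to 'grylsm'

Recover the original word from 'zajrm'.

d(3)→p(15) and o(14)→i(8) fit y≡23x+24 (mod 26); the inverse of 23 mod 26 is 17. Each letter's alphabet position (a=0..z=25) is mapped through 23·x+24 mod 26 — an affine cipher.
Reversing it on zajrm: z(25)→17·(25−24)≡17=r; a(0)→17·(0−24)≡8=i; j(9)→17·(9−24)≡5=f; r(17)→17·(17−24)≡11=l; m(12)→17·(12−24)≡4=e (all mod 26).

rifle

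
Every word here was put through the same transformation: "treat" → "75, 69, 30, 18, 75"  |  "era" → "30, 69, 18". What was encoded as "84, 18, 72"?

t(#20)→75 and r(#18)→69: differences scale by 3, so n = 3·pos + 15. Each letter becomes 3×(its alphabet position, a=1..z=26) + 15.
Reversing it on 84, 18, 72: 84→(84−15)÷3=23=w, 18→(18−15)÷3=1=a, 72→(72−15)÷3=19=s.

was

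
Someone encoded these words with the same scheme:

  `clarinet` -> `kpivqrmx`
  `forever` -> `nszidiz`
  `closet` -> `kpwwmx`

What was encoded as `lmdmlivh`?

Shifts by position in clarinet: pos 0: c→k (+8), pos 1: l→p (+4), pos 2: a→i (+8), pos 3: r→v (+4) — repeating every 2. The shifts repeat in a cycle of length 2: positions 0,1,… shift by +8, +4, then the pattern repeats.
Decoding lmdmlivh: l−8=d, m−4=i, d−8=v, m−4=i, l−8=d, i−4=e, v−8=n, h−4=d.

dividend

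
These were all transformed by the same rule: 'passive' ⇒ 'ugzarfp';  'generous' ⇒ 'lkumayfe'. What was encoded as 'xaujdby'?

Each letter shifts forward by (position + 5), i.e. 5, 6, 7, … — the shift grows by one for each successive letter.
Decoding xaujdby: x−5=s, a−6=u, u−7=n, j−8=b, d−9=u, b−10=r, y−11=n.

sunburn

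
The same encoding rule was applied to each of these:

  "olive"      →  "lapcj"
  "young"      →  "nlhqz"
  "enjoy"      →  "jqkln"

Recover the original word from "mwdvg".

tramp

o(14)→l(11) and l(11)→a(0) fit y≡21x+3 (mod 26); the inverse of 21 mod 26 is 5. Each letter's alphabet position (a=0..z=25) is mapped through 21·x+3 mod 26 — an affine cipher.
Undoing it on mwdvg: m(12)→5·(12−3)≡19=t; w(22)→5·(22−3)≡17=r; d(3)→5·(3−3)≡0=a; v(21)→5·(21−3)≡12=m; g(6)→5·(6−3)≡15=p (all mod 26).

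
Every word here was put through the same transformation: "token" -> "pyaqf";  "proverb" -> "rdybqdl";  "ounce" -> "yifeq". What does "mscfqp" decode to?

magnet

t(19)→p(15) and o(14)→y(24) fit y≡19x+18 (mod 26); the inverse of 19 mod 26 is 11. This is an affine cipher: with a=0,…,z=25, each position x becomes (19x+18) mod 26.
Decoding mscfqp: m(12)→11·(12−18)≡12=m; s(18)→11·(18−18)≡0=a; c(2)→11·(2−18)≡6=g; f(5)→11·(5−18)≡13=n; q(16)→11·(16−18)≡4=e; p(15)→11·(15−18)≡19=t (all mod 26).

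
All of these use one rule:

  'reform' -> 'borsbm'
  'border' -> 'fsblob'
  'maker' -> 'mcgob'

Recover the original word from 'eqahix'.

r(17)→b(1) and e(4)→o(14) fit y≡3x+2 (mod 26); the inverse of 3 mod 26 is 9. Each letter's alphabet position (a=0..z=25) is mapped through 3·x+2 mod 26 — an affine cipher.
Undoing it on eqahix: e(4)→9·(4−2)≡18=s; q(16)→9·(16−2)≡22=w; a(0)→9·(0−2)≡8=i; h(7)→9·(7−2)≡19=t; i(8)→9·(8−2)≡2=c; x(23)→9·(23−2)≡7=h (all mod 26).

switch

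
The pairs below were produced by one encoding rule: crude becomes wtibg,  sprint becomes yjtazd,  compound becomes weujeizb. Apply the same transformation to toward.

desmtb

c(2)→w(22) and r(17)→t(19) fit y≡5x+12 (mod 26); the inverse of 5 mod 26 is 21. Each letter's alphabet position (a=0..z=25) is mapped through 5·x+12 mod 26 — an affine cipher.
Applying it to toward: t(19)→5·19+12≡3=d; o(14)→5·14+12≡4=e; w(22)→5·22+12≡18=s; a(0)→5·0+12≡12=m; r(17)→5·17+12≡19=t; d(3)→5·3+12≡1=b (all mod 26).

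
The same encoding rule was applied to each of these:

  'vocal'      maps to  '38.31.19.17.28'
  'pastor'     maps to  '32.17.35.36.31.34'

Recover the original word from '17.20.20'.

v is letter #22 and maps to 38: an offset of 16. The number is (letter's place in the alphabet, a=1) + 16.
Undoing it on 17.20.20: 17→(17−16)÷1=1=a, 20→(20−16)÷1=4=d, 20→(20−16)÷1=4=d.

add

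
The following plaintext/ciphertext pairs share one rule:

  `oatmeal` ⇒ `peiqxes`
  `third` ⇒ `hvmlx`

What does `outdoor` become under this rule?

vsshxys

The output letters match the input read backwards, each shifted +4: oatmeal reversed is laemtao. Two steps: reverse the string, then apply a Caesar shift of +4.
On outdoor: reverse → roodtuo; then shift: r+4=v, o+4=s, o+4=s, d+4=h, t+4=x, u+4=y, o+4=s.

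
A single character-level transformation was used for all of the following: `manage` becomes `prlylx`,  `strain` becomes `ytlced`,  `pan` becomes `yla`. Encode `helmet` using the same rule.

epxwps

The output letters match the input read backwards, each shifted +11: manage reversed is eganam. Two steps: reverse the string, then apply a Caesar shift of +11.
For helmet: reverse → temleh; then shift: t+11=e, e+11=p, m+11=x, l+11=w, e+11=p, h+11=s.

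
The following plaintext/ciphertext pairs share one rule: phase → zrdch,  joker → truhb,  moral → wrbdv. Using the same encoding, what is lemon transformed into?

vhwrx

The shift depends on letter class: consonant p→z is +10, but vowel a→d is +3. Two shifts are in play — +3 for a/e/i/o/u, +10 for every other letter.
For lemon: l(cons)+10=v, e(vowel)+3=h, m(cons)+10=w, o(vowel)+3=r, n(cons)+10=x.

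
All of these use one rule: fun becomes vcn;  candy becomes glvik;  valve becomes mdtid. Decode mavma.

sense

The output letters match the input read backwards, each shifted +8: fun reversed is nuf. Read the word backwards and shift each letter +8.
Undoing it on mavma: shift back: m−8=e, a−8=s, v−8=n, m−8=e, a−8=s → esnes; then reverse → sense.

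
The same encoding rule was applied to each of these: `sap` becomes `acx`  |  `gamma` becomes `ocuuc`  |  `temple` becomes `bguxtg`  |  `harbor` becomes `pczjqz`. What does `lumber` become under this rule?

The shift depends on letter class: consonant s→a is +8, but vowel a→c is +2. Two shifts are in play — +2 for a/e/i/o/u, +8 for every other letter.
Applying it to lumber: l(cons)+8=t, u(vowel)+2=w, m(cons)+8=u, b(cons)+8=j, e(vowel)+2=g, r(cons)+8=z.

twujgz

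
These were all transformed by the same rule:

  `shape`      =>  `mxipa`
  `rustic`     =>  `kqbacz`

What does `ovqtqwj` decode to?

boiling

The output letters match the input read backwards, each shifted +8: shape reversed is epahs. The word is reversed, then every letter is shifted forward by 8.
Reversing it on ovqtqwj: shift back: o−8=g, v−8=n, q−8=i, t−8=l, q−8=i, w−8=o, j−8=b → gniliob; then reverse → boiling.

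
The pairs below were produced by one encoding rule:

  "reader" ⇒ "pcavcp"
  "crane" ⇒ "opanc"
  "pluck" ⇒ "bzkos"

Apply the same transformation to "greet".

r(17)→p(15) and e(4)→c(2) fit y≡7x+0 (mod 26); the inverse of 7 mod 26 is 15. Treating letters as 0–25, the rule is x ↦ 7x + 0 (mod 26).
For greet: g(6)→7·6+0≡16=q; r(17)→7·17+0≡15=p; e(4)→7·4+0≡2=c; e(4)→7·4+0≡2=c; t(19)→7·19+0≡3=d (all mod 26).

qpccd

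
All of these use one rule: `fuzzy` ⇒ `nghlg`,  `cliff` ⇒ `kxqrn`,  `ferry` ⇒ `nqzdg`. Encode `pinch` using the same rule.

Shifts by position in fuzzy: pos 0: f→n (+8), pos 1: u→g (+12), pos 2: z→h (+8), pos 3: z→l (+12) — repeating every 2. The shifts repeat in a cycle of length 2: positions 0,1,… shift by +8, +12, then the pattern repeats.
For pinch: p+8=x, i+12=u, n+8=v, c+12=o, h+8=p.

xuvop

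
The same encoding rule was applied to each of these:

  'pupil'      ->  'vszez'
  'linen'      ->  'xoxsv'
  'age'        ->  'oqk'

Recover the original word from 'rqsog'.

weigh

The output letters match the input read backwards, each shifted +10: pupil reversed is lipup. The word is reversed, then every letter is shifted forward by 10.
Reversing it on rqsog: shift back: r−10=h, q−10=g, s−10=i, o−10=e, g−10=w → hgiew; then reverse → weigh.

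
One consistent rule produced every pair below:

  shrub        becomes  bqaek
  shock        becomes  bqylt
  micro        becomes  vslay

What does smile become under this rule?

bvsuo

The shift depends on letter class: consonant s→b is +9, but vowel u→e is +10. Two shifts are in play — +10 for a/e/i/o/u, +9 for every other letter.
Applying it to smile: s(cons)+9=b, m(cons)+9=v, i(vowel)+10=s, l(cons)+9=u, e(vowel)+10=o.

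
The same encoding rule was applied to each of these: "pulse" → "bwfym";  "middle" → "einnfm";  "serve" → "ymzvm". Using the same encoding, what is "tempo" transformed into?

p(15)→b(1) and u(20)→w(22) fit y≡25x+16 (mod 26); the inverse of 25 mod 26 is 25. This is an affine cipher: with a=0,…,z=25, each position x becomes (25x+16) mod 26.
On tempo: t(19)→25·19+16≡23=x; e(4)→25·4+16≡12=m; m(12)→25·12+16≡4=e; p(15)→25·15+16≡1=b; o(14)→25·14+16≡2=c (all mod 26).

xmebc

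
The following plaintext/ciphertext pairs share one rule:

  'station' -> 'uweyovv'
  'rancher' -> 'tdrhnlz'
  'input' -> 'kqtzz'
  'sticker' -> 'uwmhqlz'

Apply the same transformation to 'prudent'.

Each letter shifts forward by (position + 2), i.e. 2, 3, 4, … — the shift grows by one for each successive letter.
On prudent: p+2=r, r+3=u, u+4=y, d+5=i, e+6=k, n+7=u, t+8=b.

ruyikub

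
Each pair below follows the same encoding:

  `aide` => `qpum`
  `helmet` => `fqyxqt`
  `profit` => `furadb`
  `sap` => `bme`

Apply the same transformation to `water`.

dqfmi

The word is reversed, then every letter is shifted forward by 12.
For water: reverse → retaw; then shift: r+12=d, e+12=q, t+12=f, a+12=m, w+12=i.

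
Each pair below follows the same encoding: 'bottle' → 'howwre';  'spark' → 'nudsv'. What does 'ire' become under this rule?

hul

The output letters match the input read backwards, each shifted +3: bottle reversed is elttob. The word is reversed, then every letter is shifted forward by 3.
For ire: reverse → eri; then shift: e+3=h, r+3=u, i+3=l.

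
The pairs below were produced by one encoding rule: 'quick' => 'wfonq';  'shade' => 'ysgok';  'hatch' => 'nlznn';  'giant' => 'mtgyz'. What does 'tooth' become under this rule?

zzuen

Shifts by position in quick: pos 0: q→w (+6), pos 1: u→f (+11), pos 2: i→o (+6), pos 3: c→n (+11) — repeating every 2. It's a Vigenère-style cipher with numeric key [6,11]: position i shifts by key[i mod 2].
For tooth: t+6=z, o+11=z, o+6=u, t+11=e, h+6=n.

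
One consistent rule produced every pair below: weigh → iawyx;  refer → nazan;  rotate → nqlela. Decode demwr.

This is an affine cipher: with a=0,…,z=25, each position x becomes (25x+4) mod 26.
Undoing it on demwr: d(3)→25·(3−4)≡1=b; e(4)→25·(4−4)≡0=a; m(12)→25·(12−4)≡18=s; w(22)→25·(22−4)≡8=i; r(17)→25·(17−4)≡13=n (all mod 26).

basin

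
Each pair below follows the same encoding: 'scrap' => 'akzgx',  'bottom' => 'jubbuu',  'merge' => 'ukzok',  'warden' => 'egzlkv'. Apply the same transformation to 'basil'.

jgaot

The shift depends on letter class: consonant s→a is +8, but vowel a→g is +6. Two shifts are in play — +6 for a/e/i/o/u, +8 for every other letter.
For basil: b(cons)+8=j, a(vowel)+6=g, s(cons)+8=a, i(vowel)+6=o, l(cons)+8=t.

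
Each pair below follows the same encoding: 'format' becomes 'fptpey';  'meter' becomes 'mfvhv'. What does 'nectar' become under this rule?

nfewew

Each letter shifts forward by its position index (0, 1, 2, …) — the shift grows by one for each successive letter.
Applying it to nectar: n+0=n, e+1=f, c+2=e, t+3=w, a+4=e, r+5=w.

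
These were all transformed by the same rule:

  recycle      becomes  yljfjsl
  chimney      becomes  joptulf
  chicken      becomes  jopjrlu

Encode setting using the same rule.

zlaapun

This is a Caesar cipher with shift 7.
On setting: s+7=z, e+7=l, t+7=a, t+7=a, i+7=p, n+7=u, g+7=n.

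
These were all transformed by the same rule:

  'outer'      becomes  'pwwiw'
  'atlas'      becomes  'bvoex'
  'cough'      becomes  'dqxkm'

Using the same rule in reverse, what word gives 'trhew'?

In outer: o→p is +1, u→w is +2, t→w is +3, e→i is +4 — the shift increases by 1 each position. Each letter shifts forward by (position + 1), i.e. 1, 2, 3, … — the shift grows by one for each successive letter.
Undoing it on trhew: t−1=s, r−2=p, h−3=e, e−4=a, w−5=r.

spear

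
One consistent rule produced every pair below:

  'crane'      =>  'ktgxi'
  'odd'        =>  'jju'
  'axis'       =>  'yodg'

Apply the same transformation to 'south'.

nzauy

The output letters match the input read backwards, each shifted +6: crane reversed is enarc. The word is reversed, then every letter is shifted forward by 6.
For south: reverse → htuos; then shift: h+6=n, t+6=z, u+6=a, o+6=u, s+6=y.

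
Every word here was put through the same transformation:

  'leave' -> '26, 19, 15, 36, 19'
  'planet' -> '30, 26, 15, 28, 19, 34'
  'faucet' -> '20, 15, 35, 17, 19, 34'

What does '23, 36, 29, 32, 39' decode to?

l is letter #12 and maps to 26: an offset of 14. Letters become their 1-based position plus 14 (so a→15, b→16, …).
Undoing it on 23, 36, 29, 32, 39: 23→(23−14)÷1=9=i, 36→(36−14)÷1=22=v, 29→(29−14)÷1=15=o, 32→(32−14)÷1=18=r, 39→(39−14)÷1=25=y.

ivory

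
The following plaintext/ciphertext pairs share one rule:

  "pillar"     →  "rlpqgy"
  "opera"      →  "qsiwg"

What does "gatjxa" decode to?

expert

In pillar: p→r is +2, i→l is +3, l→p is +4, l→q is +5 — the shift increases by 1 each position. Each letter shifts forward by (position + 2), i.e. 2, 3, 4, … — the shift grows by one for each successive letter.
Decoding gatjxa: g−2=e, a−3=x, t−4=p, j−5=e, x−6=r, a−7=t.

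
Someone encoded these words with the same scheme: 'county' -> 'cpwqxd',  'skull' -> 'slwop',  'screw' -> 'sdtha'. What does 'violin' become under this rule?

vjqoms

The shift increases by 1 at each position, starting from +0: 0, 1, 2, ….
On violin: v+0=v, i+1=j, o+2=q, l+3=o, i+4=m, n+5=s.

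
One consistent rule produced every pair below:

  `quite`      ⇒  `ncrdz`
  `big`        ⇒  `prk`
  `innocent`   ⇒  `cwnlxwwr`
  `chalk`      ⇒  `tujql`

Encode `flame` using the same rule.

The output letters match the input read backwards, each shifted +9: quite reversed is etiuq. The word is reversed, then every letter is shifted forward by 9.
Applying it to flame: reverse → emalf; then shift: e+9=n, m+9=v, a+9=j, l+9=u, f+9=o.

nvjuo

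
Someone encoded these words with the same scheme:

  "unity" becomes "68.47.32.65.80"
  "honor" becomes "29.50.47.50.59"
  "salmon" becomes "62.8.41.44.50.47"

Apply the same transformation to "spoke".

62.53.50.38.20

u(#21)→68 and n(#14)→47: differences scale by 3, so n = 3·pos + 5. The formula is n = 3×(alphabet index, a=1) + 5.
On spoke: s=19→62, p=16→53, o=15→50, k=11→38, e=5→20.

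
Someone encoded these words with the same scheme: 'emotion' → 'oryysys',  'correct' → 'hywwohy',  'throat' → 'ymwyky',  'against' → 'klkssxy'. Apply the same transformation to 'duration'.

iewkysys

The shift depends on letter class: consonant m→r is +5, but vowel e→o is +10. Two shifts are in play — +10 for a/e/i/o/u, +5 for every other letter.
Applying it to duration: d(cons)+5=i, u(vowel)+10=e, r(cons)+5=w, a(vowel)+10=k, t(cons)+5=y, i(vowel)+10=s, o(vowel)+10=y, n(cons)+5=s.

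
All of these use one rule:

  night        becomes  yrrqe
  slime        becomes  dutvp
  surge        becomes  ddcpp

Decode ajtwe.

paint

Shifts by position in night: pos 0: n→y (+11), pos 1: i→r (+9), pos 2: g→r (+11), pos 3: h→q (+9) — repeating every 2. A repeating key of period 2 is used — shifts +11, +9 over and over.
Undoing it on ajtwe: a−11=p, j−9=a, t−11=i, w−9=n, e−11=t.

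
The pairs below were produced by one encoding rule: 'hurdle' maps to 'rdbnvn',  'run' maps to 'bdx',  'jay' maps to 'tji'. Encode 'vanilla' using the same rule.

Two shifts are in play — +9 for a/e/i/o/u, +10 for every other letter.
For vanilla: v(cons)+10=f, a(vowel)+9=j, n(cons)+10=x, i(vowel)+9=r, l(cons)+10=v, l(cons)+10=v, a(vowel)+9=j.

fjxrvvj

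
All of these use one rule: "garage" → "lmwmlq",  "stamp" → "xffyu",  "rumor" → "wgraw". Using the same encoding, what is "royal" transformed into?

It's a Vigenère-style cipher with numeric key [5,12]: position i shifts by key[i mod 2].
On royal: r+5=w, o+12=a, y+5=d, a+12=m, l+5=q.

wadmq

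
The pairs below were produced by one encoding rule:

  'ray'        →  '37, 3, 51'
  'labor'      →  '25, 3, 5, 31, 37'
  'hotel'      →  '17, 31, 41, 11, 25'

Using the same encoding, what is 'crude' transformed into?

7, 37, 43, 9, 11

r(#18)→37 and a(#1)→3: differences scale by 2, so n = 2·pos + 1. Each letter becomes 2×(its alphabet position, a=1..z=26) + 1.
On crude: c=3→7, r=18→37, u=21→43, d=4→9, e=5→11.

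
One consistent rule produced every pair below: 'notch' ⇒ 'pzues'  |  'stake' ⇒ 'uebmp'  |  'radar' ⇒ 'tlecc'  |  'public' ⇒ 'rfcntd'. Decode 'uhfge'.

sweet

Shifts by position in notch: pos 0: n→p (+2), pos 1: o→z (+11), pos 2: t→u (+1), pos 3: c→e (+2), pos 4: h→s (+11) — repeating every 3. It's a Vigenère-style cipher with numeric key [2,11,1]: position i shifts by key[i mod 3].
Undoing it on uhfge: u−2=s, h−11=w, f−1=e, g−2=e, e−11=t.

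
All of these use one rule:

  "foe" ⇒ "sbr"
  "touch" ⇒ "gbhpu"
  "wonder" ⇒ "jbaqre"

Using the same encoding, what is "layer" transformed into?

ynlre

Compare letters: f→s is +13, o→b is +13, e→r is +13 — a constant shift. This is a Caesar cipher with shift 13.
For layer: l+13=y, a+13=n, y+13=l, e+13=r, r+13=e.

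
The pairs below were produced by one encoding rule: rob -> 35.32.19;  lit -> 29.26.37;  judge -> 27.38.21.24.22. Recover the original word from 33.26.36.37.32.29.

r is letter #18 and maps to 35: an offset of 17. The number is (letter's place in the alphabet, a=1) + 17.
Reversing it on 33.26.36.37.32.29: 33→(33−17)÷1=16=p, 26→(26−17)÷1=9=i, 36→(36−17)÷1=19=s, 37→(37−17)÷1=20=t, 32→(32−17)÷1=15=o, 29→(29−17)÷1=12=l.

pistol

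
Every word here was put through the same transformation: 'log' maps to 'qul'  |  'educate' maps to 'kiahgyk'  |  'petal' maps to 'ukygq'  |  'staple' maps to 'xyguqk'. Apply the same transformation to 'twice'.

The shift depends on letter class: consonant l→q is +5, but vowel o→u is +6. The rule splits by letter class: vowels +6, consonants +5.
For twice: t(cons)+5=y, w(cons)+5=b, i(vowel)+6=o, c(cons)+5=h, e(vowel)+6=k.

ybohk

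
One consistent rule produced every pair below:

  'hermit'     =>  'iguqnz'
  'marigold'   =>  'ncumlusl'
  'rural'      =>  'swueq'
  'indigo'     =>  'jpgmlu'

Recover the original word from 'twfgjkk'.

succeed

Letter i (0-indexed) is shifted by i+1, so successive shifts are 1, 2, 3, ….
Reversing it on twfgjkk: t−1=s, w−2=u, f−3=c, g−4=c, j−5=e, k−6=e, k−7=d.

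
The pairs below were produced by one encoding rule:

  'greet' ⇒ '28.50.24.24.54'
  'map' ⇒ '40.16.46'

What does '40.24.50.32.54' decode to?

g(#7)→28 and r(#18)→50: differences scale by 2, so n = 2·pos + 14. The formula is n = 2×(alphabet index, a=1) + 14.
Reversing it on 40.24.50.32.54: 40→(40−14)÷2=13=m, 24→(24−14)÷2=5=e, 50→(50−14)÷2=18=r, 32→(32−14)÷2=9=i, 54→(54−14)÷2=20=t.

merit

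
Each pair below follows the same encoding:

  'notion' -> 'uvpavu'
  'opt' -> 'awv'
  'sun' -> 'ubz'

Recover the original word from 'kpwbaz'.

The output letters match the input read backwards, each shifted +7: notion reversed is noiton. The word is reversed, then every letter is shifted forward by 7.
Decoding kpwbaz: shift back: k−7=d, p−7=i, w−7=p, b−7=u, a−7=t, z−7=s → diputs; then reverse → stupid.

stupid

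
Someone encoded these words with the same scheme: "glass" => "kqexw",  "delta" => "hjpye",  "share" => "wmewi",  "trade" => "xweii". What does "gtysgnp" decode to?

council

Shifts by position in glass: pos 0: g→k (+4), pos 1: l→q (+5), pos 2: a→e (+4), pos 3: s→x (+5) — repeating every 2. The shifts repeat in a cycle of length 2: positions 0,1,… shift by +4, +5, then the pattern repeats.
Undoing it on gtysgnp: g−4=c, t−5=o, y−4=u, s−5=n, g−4=c, n−5=i, p−4=l.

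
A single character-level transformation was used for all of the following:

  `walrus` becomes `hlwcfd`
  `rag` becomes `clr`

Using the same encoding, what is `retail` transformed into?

Compare letters: w→h is +11, a→l is +11, l→w is +11 — a constant shift. Every letter moves 11 places later in the alphabet, wrapping around z→a.
For retail: r+11=c, e+11=p, t+11=e, a+11=l, i+11=t, l+11=w.

cpeltw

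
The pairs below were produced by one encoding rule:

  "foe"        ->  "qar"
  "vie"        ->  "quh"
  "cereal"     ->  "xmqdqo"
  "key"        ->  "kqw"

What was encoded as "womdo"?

crack

Two steps: reverse the string, then apply a Caesar shift of +12.
Reversing it on womdo: shift back: w−12=k, o−12=c, m−12=a, d−12=r, o−12=c → kcarc; then reverse → crack.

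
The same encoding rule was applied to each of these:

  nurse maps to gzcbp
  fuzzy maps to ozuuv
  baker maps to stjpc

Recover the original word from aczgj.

trunk

n(13)→g(6) and u(20)→z(25) fit y≡25x+19 (mod 26); the inverse of 25 mod 26 is 25. Each letter's alphabet position (a=0..z=25) is mapped through 25·x+19 mod 26 — an affine cipher.
Reversing it on aczgj: a(0)→25·(0−19)≡19=t; c(2)→25·(2−19)≡17=r; z(25)→25·(25−19)≡20=u; g(6)→25·(6−19)≡13=n; j(9)→25·(9−19)≡10=k (all mod 26).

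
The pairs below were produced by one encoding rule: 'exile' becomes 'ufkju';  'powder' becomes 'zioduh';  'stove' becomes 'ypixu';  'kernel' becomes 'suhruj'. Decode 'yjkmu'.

slice

e(4)→u(20) and x(23)→f(5) fit y≡17x+4 (mod 26); the inverse of 17 mod 26 is 23. This is an affine cipher: with a=0,…,z=25, each position x becomes (17x+4) mod 26.
Undoing it on yjkmu: y(24)→23·(24−4)≡18=s; j(9)→23·(9−4)≡11=l; k(10)→23·(10−4)≡8=i; m(12)→23·(12−4)≡2=c; u(20)→23·(20−4)≡4=e (all mod 26).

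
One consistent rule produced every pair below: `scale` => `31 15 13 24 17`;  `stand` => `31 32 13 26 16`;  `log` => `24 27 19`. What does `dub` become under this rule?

16 33 14

s is letter #19 and maps to 31: an offset of 12. Letters become their 1-based position plus 12 (so a→13, b→14, …).
Applying it to dub: d=4→16, u=21→33, b=2→14.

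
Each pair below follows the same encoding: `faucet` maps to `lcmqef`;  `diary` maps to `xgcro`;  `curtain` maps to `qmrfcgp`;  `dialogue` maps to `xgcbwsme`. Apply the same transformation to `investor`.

f(5)→l(11) and a(0)→c(2) fit y≡7x+2 (mod 26); the inverse of 7 mod 26 is 15. Each letter's alphabet position (a=0..z=25) is mapped through 7·x+2 mod 26 — an affine cipher.
For investor: i(8)→7·8+2≡6=g; n(13)→7·13+2≡15=p; v(21)→7·21+2≡19=t; e(4)→7·4+2≡4=e; s(18)→7·18+2≡24=y; t(19)→7·19+2≡5=f; o(14)→7·14+2≡22=w; r(17)→7·17+2≡17=r (all mod 26).

gpteyfwr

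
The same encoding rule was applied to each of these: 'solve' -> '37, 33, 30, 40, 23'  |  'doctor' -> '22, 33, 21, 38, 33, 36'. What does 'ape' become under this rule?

s is letter #19 and maps to 37: an offset of 18. Letters become their 1-based position plus 18 (so a→19, b→20, …).
For ape: a=1→19, p=16→34, e=5→23.

19, 34, 23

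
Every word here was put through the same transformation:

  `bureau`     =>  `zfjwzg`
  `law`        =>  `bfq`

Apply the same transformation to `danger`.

wjlsfi

The output letters match the input read backwards, each shifted +5: bureau reversed is uaerub. Read the word backwards and shift each letter +5.
Applying it to danger: reverse → regnad; then shift: r+5=w, e+5=j, g+5=l, n+5=s, a+5=f, d+5=i.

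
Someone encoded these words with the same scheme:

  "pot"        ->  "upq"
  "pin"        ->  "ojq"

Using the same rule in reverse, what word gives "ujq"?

pit

The output letters match the input read backwards, each shifted +1: pot reversed is top. The word is reversed, then every letter is shifted forward by 1.
Reversing it on ujq: shift back: u−1=t, j−1=i, q−1=p → tip; then reverse → pit.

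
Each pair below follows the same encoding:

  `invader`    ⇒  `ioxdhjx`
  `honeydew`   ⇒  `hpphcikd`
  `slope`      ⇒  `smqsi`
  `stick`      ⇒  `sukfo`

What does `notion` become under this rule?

npvlss

In invader: i→i is +0, n→o is +1, v→x is +2, a→d is +3 — the shift increases by 1 each position. Letter i (0-indexed) is shifted by i+0, so successive shifts are 0, 1, 2, ….
On notion: n+0=n, o+1=p, t+2=v, i+3=l, o+4=s, n+5=s.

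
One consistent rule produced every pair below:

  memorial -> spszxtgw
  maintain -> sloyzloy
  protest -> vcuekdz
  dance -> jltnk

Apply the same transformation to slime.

ywoxk

It's a Vigenère-style cipher with numeric key [6,11]: position i shifts by key[i mod 2].
Applying it to slime: s+6=y, l+11=w, i+6=o, m+11=x, e+6=k.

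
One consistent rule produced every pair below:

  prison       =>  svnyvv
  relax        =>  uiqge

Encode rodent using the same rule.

usikub

In prison: p→s is +3, r→v is +4, i→n is +5, s→y is +6 — the shift increases by 1 each position. Letter i (0-indexed) is shifted by i+3, so successive shifts are 3, 4, 5, ….
For rodent: r+3=u, o+4=s, d+5=i, e+6=k, n+7=u, t+8=b.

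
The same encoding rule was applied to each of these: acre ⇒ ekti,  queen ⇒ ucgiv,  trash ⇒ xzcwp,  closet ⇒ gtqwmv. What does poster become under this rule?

twuxmt

Shifts by position in acre: pos 0: a→e (+4), pos 1: c→k (+8), pos 2: r→t (+2), pos 3: e→i (+4) — repeating every 3. It's a Vigenère-style cipher with numeric key [4,8,2]: position i shifts by key[i mod 3].
On poster: p+4=t, o+8=w, s+2=u, t+4=x, e+8=m, r+2=t.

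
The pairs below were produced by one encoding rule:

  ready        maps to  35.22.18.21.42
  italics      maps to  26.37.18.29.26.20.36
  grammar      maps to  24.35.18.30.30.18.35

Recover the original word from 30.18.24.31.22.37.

magnet

r is letter #18 and maps to 35: an offset of 17. The number is (letter's place in the alphabet, a=1) + 17.
Reversing it on 30.18.24.31.22.37: 30→(30−17)÷1=13=m, 18→(18−17)÷1=1=a, 24→(24−17)÷1=7=g, 31→(31−17)÷1=14=n, 22→(22−17)÷1=5=e, 37→(37−17)÷1=20=t.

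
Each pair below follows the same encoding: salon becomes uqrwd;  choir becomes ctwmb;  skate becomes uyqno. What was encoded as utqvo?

s(18)→u(20) and a(0)→q(16) fit y≡19x+16 (mod 26); the inverse of 19 mod 26 is 11. This is an affine cipher: with a=0,…,z=25, each position x becomes (19x+16) mod 26.
Undoing it on utqvo: u(20)→11·(20−16)≡18=s; t(19)→11·(19−16)≡7=h; q(16)→11·(16−16)≡0=a; v(21)→11·(21−16)≡3=d; o(14)→11·(14−16)≡4=e (all mod 26).

shade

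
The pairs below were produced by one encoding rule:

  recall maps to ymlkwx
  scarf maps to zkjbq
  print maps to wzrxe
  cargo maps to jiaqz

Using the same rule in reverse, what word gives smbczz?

lesson

In recall: r→y is +7, e→m is +8, c→l is +9, a→k is +10 — the shift increases by 1 each position. Each letter shifts forward by (position + 7), i.e. 7, 8, 9, … — the shift grows by one for each successive letter.
Undoing it on smbczz: s−7=l, m−8=e, b−9=s, c−10=s, z−11=o, z−12=n.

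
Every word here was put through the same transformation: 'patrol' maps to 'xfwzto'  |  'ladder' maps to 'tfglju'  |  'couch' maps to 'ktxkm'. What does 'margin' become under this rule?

ufuonq

Shifts by position in patrol: pos 0: p→x (+8), pos 1: a→f (+5), pos 2: t→w (+3), pos 3: r→z (+8), pos 4: o→t (+5), pos 5: l→o (+3) — repeating every 3. A repeating key of period 3 is used — shifts +8, +5, +3 over and over.
For margin: m+8=u, a+5=f, r+3=u, g+8=o, i+5=n, n+3=q.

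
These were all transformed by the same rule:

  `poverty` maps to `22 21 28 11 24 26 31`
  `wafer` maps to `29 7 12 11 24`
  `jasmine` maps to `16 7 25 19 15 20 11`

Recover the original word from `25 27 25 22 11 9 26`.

p is letter #16 and maps to 22: an offset of 6. The number is (letter's place in the alphabet, a=1) + 6.
Reversing it on 25 27 25 22 11 9 26: 25→(25−6)÷1=19=s, 27→(27−6)÷1=21=u, 25→(25−6)÷1=19=s, 22→(22−6)÷1=16=p, 11→(11−6)÷1=5=e, 9→(9−6)÷1=3=c, 26→(26−6)÷1=20=t.

suspect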